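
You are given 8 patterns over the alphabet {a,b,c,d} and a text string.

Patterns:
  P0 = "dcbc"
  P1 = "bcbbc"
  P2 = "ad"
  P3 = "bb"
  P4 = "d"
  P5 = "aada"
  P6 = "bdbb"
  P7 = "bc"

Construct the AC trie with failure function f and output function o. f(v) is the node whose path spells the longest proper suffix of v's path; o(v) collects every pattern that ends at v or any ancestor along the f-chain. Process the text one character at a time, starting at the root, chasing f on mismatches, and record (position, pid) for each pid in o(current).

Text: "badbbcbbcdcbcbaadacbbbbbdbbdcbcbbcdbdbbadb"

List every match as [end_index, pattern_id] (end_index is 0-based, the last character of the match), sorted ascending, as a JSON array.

Build:
Trie (insert patterns):
  n0 'ε': a→10 b→5 d→1
  n1 'd': c→2  ←P4
  n2 'dc': b→3
  n3 'dcb': c→4
  n4 'dcbc': ·  ←P0
  n5 'b': b→12 c→6 d→16
  n6 'bc': b→7  ←P7
  n7 'bcb': b→8
  n8 'bcbb': c→9
  n9 'bcbbc': ·  ←P1
  n10 'a': a→13 d→11
  n11 'ad': ·  ←P2
  n12 'bb': ·  ←P3
  n13 'aa': d→14
  n14 'aad': a→15
  n15 'aada': ·  ←P5
  n16 'bd': b→17
  n17 'bdb': b→18
  n18 'bdbb': ·  ←P6

BFS fail/out derivation:
  fail(1) 'd': from fail(0)=0 chase 'd': 0 ⇒ 0;  out={4}∪out(0)={4}
  fail(5) 'b': from fail(0)=0 chase 'b': 0 ⇒ 0;  out=∅∪out(0)=∅
  fail(10) 'a': from fail(0)=0 chase 'a': 0 ⇒ 0;  out=∅∪out(0)=∅
  fail(2) 'dc': from fail(1)=0 chase 'c': 0 ⇒ 0;  out=∅∪out(0)=∅
  fail(6) 'bc': from fail(5)=0 chase 'c': 0 ⇒ 0;  out={7}∪out(0)={7}
  fail(11) 'ad': from fail(10)=0 chase 'd': 0 ⇒ 1;  out={2}∪out(1)={2,4}
  fail(12) 'bb': from fail(5)=0 chase 'b': 0 ⇒ 5;  out={3}∪out(5)={3}
  fail(13) 'aa': from fail(10)=0 chase 'a': 0 ⇒ 10;  out=∅∪out(10)=∅
  fail(16) 'bd': from fail(5)=0 chase 'd': 0 ⇒ 1;  out=∅∪out(1)={4}
  fail(3) 'dcb': from fail(2)=0 chase 'b': 0 ⇒ 5;  out=∅∪out(5)=∅
  fail(7) 'bcb': from fail(6)=0 chase 'b': 0 ⇒ 5;  out=∅∪out(5)=∅
  fail(14) 'aad': from fail(13)=10 chase 'd': 10 ⇒ 11;  out=∅∪out(11)={2,4}
  fail(17) 'bdb': from fail(16)=1 chase 'b': 1→0 ⇒ 5;  out=∅∪out(5)=∅
  fail(4) 'dcbc': from fail(3)=5 chase 'c': 5 ⇒ 6;  out={0}∪out(6)={0,7}
  fail(8) 'bcbb': from fail(7)=5 chase 'b': 5 ⇒ 12;  out=∅∪out(12)={3}
  fail(15) 'aada': from fail(14)=11 chase 'a': 11→1→0 ⇒ 10;  out={5}∪out(10)={5}
  fail(18) 'bdbb': from fail(17)=5 chase 'b': 5 ⇒ 12;  out={6}∪out(12)={3,6}
  fail(9) 'bcbbc': from fail(8)=12 chase 'c': 12→5 ⇒ 6;  out={1}∪out(6)={1,7}

Scan:
i=0 'b': node 0→5
i=1 'a': node 5→10 (fail-walked)
i=2 'd': node 10→11  emit P2@[1:2],P4@[2:2]
i=3 'b': node 11→5 (fail-walked)
i=4 'b': node 5→12  emit P3@[3:4]
i=5 'c': node 12→6 (fail-walked)  emit P7@[4:5]
i=6 'b': node 6→7
i=7 'b': node 7→8  emit P3@[6:7]
i=8 'c': node 8→9  emit P1@[4:8],P7@[7:8]
i=9 'd': node 9→1 (fail-walked)  emit P4@[9:9]
i=10 'c': node 1→2
i=11 'b': node 2→3
i=12 'c': node 3→4  emit P0@[9:12],P7@[11:12]
i=13 'b': node 4→7 (fail-walked)
i=14 'a': node 7→10 (fail-walked)
i=15 'a': node 10→13
i=16 'd': node 13→14  emit P2@[15:16],P4@[16:16]
i=17 'a': node 14→15  emit P5@[14:17]
i=18 'c': node 15→0 (fail-walked)
i=19 'b': node 0→5
i=20 'b': node 5→12  emit P3@[19:20]
i=21 'b': node 12→12 (fail-walked)  emit P3@[20:21]
i=22 'b': node 12→12 (fail-walked)  emit P3@[21:22]
i=23 'b': node 12→12 (fail-walked)  emit P3@[22:23]
i=24 'd': node 12→16 (fail-walked)  emit P4@[24:24]
i=25 'b': node 16→17
i=26 'b': node 17→18  emit P3@[25:26],P6@[23:26]
i=27 'd': node 18→16 (fail-walked)  emit P4@[27:27]
i=28 'c': node 16→2 (fail-walked)
i=29 'b': node 2→3
i=30 'c': node 3→4  emit P0@[27:30],P7@[29:30]
i=31 'b': node 4→7 (fail-walked)
i=32 'b': node 7→8  emit P3@[31:32]
i=33 'c': node 8→9  emit P1@[29:33],P7@[32:33]
i=34 'd': node 9→1 (fail-walked)  emit P4@[34:34]
i=35 'b': node 1→5 (fail-walked)
i=36 'd': node 5→16  emit P4@[36:36]
i=37 'b': node 16→17
i=38 'b': node 17→18  emit P3@[37:38],P6@[35:38]
i=39 'a': node 18→10 (fail-walked)
i=40 'd': node 10→11  emit P2@[39:40],P4@[40:40]
i=41 'b': node 11→5 (fail-walked)

Result: [[2,2],[2,4],[4,3],[5,7],[7,3],[8,1],[8,7],[9,4],[12,0],[12,7],[16,2],[16,4],[17,5],[20,3],[21,3],[22,3],[23,3],[24,4],[26,3],[26,6],[27,4],[30,0],[30,7],[32,3],[33,1],[33,7],[34,4],[36,4],[38,3],[38,6],[40,2],[40,4]]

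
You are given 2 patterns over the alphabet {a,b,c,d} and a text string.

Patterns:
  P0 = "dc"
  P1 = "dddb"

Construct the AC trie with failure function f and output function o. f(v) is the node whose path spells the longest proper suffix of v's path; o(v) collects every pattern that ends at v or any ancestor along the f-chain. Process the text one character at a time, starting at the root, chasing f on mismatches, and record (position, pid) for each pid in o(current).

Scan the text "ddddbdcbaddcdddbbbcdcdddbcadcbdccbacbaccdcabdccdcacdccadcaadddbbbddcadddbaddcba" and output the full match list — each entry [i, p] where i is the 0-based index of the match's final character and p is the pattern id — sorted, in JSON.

Construct AC machine:
Trie (insert patterns):
  0='ε' goto d→1
  1='d' goto c→2 d→3
  2='dc' goto ·  [P0 ends]
  3='dd' goto d→4
  4='ddd' goto b→5
  5='dddb' goto ·  [P1 ends]

Failure links (BFS by depth):
  n1('d'): parent n0 fail=0; on 'd' 0 → fail=0;  out ∅∪∅=∅
  n2('dc'): parent n1 fail=0; on 'c' 0 → fail=0;  out {0}∪∅={0}
  n3('dd'): parent n1 fail=0; on 'd' 0 → fail=1;  out ∅∪∅=∅
  n4('ddd'): parent n3 fail=1; on 'd' 1 → fail=3;  out ∅∪∅=∅
  n5('dddb'): parent n4 fail=3; on 'b' 3→1→0 → fail=0;  out {1}∪∅={1}

Text stream:
i=0 'd': node 0→1
i=1 'd': node 1→3
i=2 'd': node 3→4
i=3 'd': node 4→4 (fail-walked)
i=4 'b': node 4→5  emit P1@[1:4]
i=5 'd': node 5→1 (fail-walked)
i=6 'c': node 1→2  emit P0@[5:6]
i=7 'b': node 2→0 (fail-walked)
i=8 'a': node 0→0
i=9 'd': node 0→1
i=10 'd': node 1→3
i=11 'c': node 3→2 (fail-walked)  emit P0@[10:11]
i=12 'd': node 2→1 (fail-walked)
i=13 'd': node 1→3
i=14 'd': node 3→4
i=15 'b': node 4→5  emit P1@[12:15]
i=16 'b': node 5→0 (fail-walked)
i=17 'b': node 0→0
i=18 'c': node 0→0
i=19 'd': node 0→1
i=20 'c': node 1→2  emit P0@[19:20]
i=21 'd': node 2→1 (fail-walked)
i=22 'd': node 1→3
i=23 'd': node 3→4
i=24 'b': node 4→5  emit P1@[21:24]
i=25 'c': node 5→0 (fail-walked)
i=26 'a': node 0→0
i=27 'd': node 0→1
i=28 'c': node 1→2  emit P0@[27:28]
i=29 'b': node 2→0 (fail-walked)
i=30 'd': node 0→1
i=31 'c': node 1→2  emit P0@[30:31]
i=32 'c': node 2→0 (fail-walked)
i=33 'b': node 0→0
i=34 'a': node 0→0
i=35 'c': node 0→0
i=36 'b': node 0→0
i=37 'a': node 0→0
i=38 'c': node 0→0
i=39 'c': node 0→0
i=40 'd': node 0→1
i=41 'c': node 1→2  emit P0@[40:41]
i=42 'a': node 2→0 (fail-walked)
i=43 'b': node 0→0
i=44 'd': node 0→1
i=45 'c': node 1→2  emit P0@[44:45]
i=46 'c': node 2→0 (fail-walked)
i=47 'd': node 0→1
i=48 'c': node 1→2  emit P0@[47:48]
i=49 'a': node 2→0 (fail-walked)
i=50 'c': node 0→0
i=51 'd': node 0→1
i=52 'c': node 1→2  emit P0@[51:52]
i=53 'c': node 2→0 (fail-walked)
i=54 'a': node 0→0
i=55 'd': node 0→1
i=56 'c': node 1→2  emit P0@[55:56]
i=57 'a': node 2→0 (fail-walked)
i=58 'a': node 0→0
i=59 'd': node 0→1
i=60 'd': node 1→3
i=61 'd': node 3→4
i=62 'b': node 4→5  emit P1@[59:62]
i=63 'b': node 5→0 (fail-walked)
i=64 'b': node 0→0
i=65 'd': node 0→1
i=66 'd': node 1→3
i=67 'c': node 3→2 (fail-walked)  emit P0@[66:67]
i=68 'a': node 2→0 (fail-walked)
i=69 'd': node 0→1
i=70 'd': node 1→3
i=71 'd': node 3→4
i=72 'b': node 4→5  emit P1@[69:72]
i=73 'a': node 5→0 (fail-walked)
i=74 'd': node 0→1
i=75 'd': node 1→3
i=76 'c': node 3→2 (fail-walked)  emit P0@[75:76]
i=77 'b': node 2→0 (fail-walked)
i=78 'a': node 0→0

Result: [[4,1],[6,0],[11,0],[15,1],[20,0],[24,1],[28,0],[31,0],[41,0],[45,0],[48,0],[52,0],[56,0],[62,1],[67,0],[72,1],[76,0]]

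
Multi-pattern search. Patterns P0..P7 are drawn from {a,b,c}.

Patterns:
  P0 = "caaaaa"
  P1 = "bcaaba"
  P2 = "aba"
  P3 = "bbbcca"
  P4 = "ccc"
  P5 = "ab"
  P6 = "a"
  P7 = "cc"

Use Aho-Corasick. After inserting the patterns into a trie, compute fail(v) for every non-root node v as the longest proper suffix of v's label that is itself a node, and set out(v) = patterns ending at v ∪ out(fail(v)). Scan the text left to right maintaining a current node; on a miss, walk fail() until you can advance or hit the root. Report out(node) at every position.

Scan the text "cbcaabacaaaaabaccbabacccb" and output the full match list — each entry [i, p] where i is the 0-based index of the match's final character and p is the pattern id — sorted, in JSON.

Build:
Trie (insert patterns):
  n0 'ε': a→13 b→7 c→1
  n1 'c': a→2 c→21
  n2 'ca': a→3
  n3 'caa': a→4
  n4 'caaa': a→5
  n5 'caaaa': a→6
  n6 'caaaaa': ·  ←P0
  n7 'b': b→16 c→8
  n8 'bc': a→9
  n9 'bca': a→10
  n10 'bcaa': b→11
  n11 'bcaab': a→12
  n12 'bcaaba': ·  ←P1
  n13 'a': b→14  ←P6
  n14 'ab': a→15  ←P5
  n15 'aba': ·  ←P2
  n16 'bb': b→17
  n17 'bbb': c→18
  n18 'bbbc': c→19
  n19 'bbbcc': a→20
  n20 'bbbcca': ·  ←P3
  n21 'cc': c→22  ←P7
  n22 'ccc': ·  ←P4

BFS fail/out derivation:
  fail(1) 'c': from fail(0)=0 chase 'c': 0 ⇒ 0;  out=∅∪out(0)=∅
  fail(7) 'b': from fail(0)=0 chase 'b': 0 ⇒ 0;  out=∅∪out(0)=∅
  fail(13) 'a': from fail(0)=0 chase 'a': 0 ⇒ 0;  out={6}∪out(0)={6}
  fail(2) 'ca': from fail(1)=0 chase 'a': 0 ⇒ 13;  out=∅∪out(13)={6}
  fail(8) 'bc': from fail(7)=0 chase 'c': 0 ⇒ 1;  out=∅∪out(1)=∅
  fail(14) 'ab': from fail(13)=0 chase 'b': 0 ⇒ 7;  out={5}∪out(7)={5}
  fail(16) 'bb': from fail(7)=0 chase 'b': 0 ⇒ 7;  out=∅∪out(7)=∅
  fail(21) 'cc': from fail(1)=0 chase 'c': 0 ⇒ 1;  out={7}∪out(1)={7}
  fail(3) 'caa': from fail(2)=13 chase 'a': 13→0 ⇒ 13;  out=∅∪out(13)={6}
  fail(9) 'bca': from fail(8)=1 chase 'a': 1 ⇒ 2;  out=∅∪out(2)={6}
  fail(15) 'aba': from fail(14)=7 chase 'a': 7→0 ⇒ 13;  out={2}∪out(13)={2,6}
  fail(17) 'bbb': from fail(16)=7 chase 'b': 7 ⇒ 16;  out=∅∪out(16)=∅
  fail(22) 'ccc': from fail(21)=1 chase 'c': 1 ⇒ 21;  out={4}∪out(21)={4,7}
  fail(4) 'caaa': from fail(3)=13 chase 'a': 13→0 ⇒ 13;  out=∅∪out(13)={6}
  fail(10) 'bcaa': from fail(9)=2 chase 'a': 2 ⇒ 3;  out=∅∪out(3)={6}
  fail(18) 'bbbc': from fail(17)=16 chase 'c': 16→7 ⇒ 8;  out=∅∪out(8)=∅
  fail(5) 'caaaa': from fail(4)=13 chase 'a': 13→0 ⇒ 13;  out=∅∪out(13)={6}
  fail(11) 'bcaab': from fail(10)=3 chase 'b': 3→13 ⇒ 14;  out=∅∪out(14)={5}
  fail(19) 'bbbcc': from fail(18)=8 chase 'c': 8→1 ⇒ 21;  out=∅∪out(21)={7}
  fail(6) 'caaaaa': from fail(5)=13 chase 'a': 13→0 ⇒ 13;  out={0}∪out(13)={0,6}
  fail(12) 'bcaaba': from fail(11)=14 chase 'a': 14 ⇒ 15;  out={1}∪out(15)={1,2,6}
  fail(20) 'bbbcca': from fail(19)=21 chase 'a': 21→1 ⇒ 2;  out={3}∪out(2)={3,6}

Text stream:
[0] read 'c'  n0⇒n1
[1] read 'b'  n1⇒n7 (fail-walked)
[2] read 'c'  n7⇒n8
[3] read 'a'  n8⇒n9  → match P6@[3:3]
[4] read 'a'  n9⇒n10  → match P6@[4:4]
[5] read 'b'  n10⇒n11  → match P5@[4:5]
[6] read 'a'  n11⇒n12  → match P1@[1:6],P2@[4:6],P6@[6:6]
[7] read 'c'  n12⇒n1 (fail-walked)
[8] read 'a'  n1⇒n2  → match P6@[8:8]
[9] read 'a'  n2⇒n3  → match P6@[9:9]
[10] read 'a'  n3⇒n4  → match P6@[10:10]
[11] read 'a'  n4⇒n5  → match P6@[11:11]
[12] read 'a'  n5⇒n6  → match P0@[7:12],P6@[12:12]
[13] read 'b'  n6⇒n14 (fail-walked)  → match P5@[12:13]
[14] read 'a'  n14⇒n15  → match P2@[12:14],P6@[14:14]
[15] read 'c'  n15⇒n1 (fail-walked)
[16] read 'c'  n1⇒n21  → match P7@[15:16]
[17] read 'b'  n21⇒n7 (fail-walked)
[18] read 'a'  n7⇒n13 (fail-walked)  → match P6@[18:18]
[19] read 'b'  n13⇒n14  → match P5@[18:19]
[20] read 'a'  n14⇒n15  → match P2@[18:20],P6@[20:20]
[21] read 'c'  n15⇒n1 (fail-walked)
[22] read 'c'  n1⇒n21  → match P7@[21:22]
[23] read 'c'  n21⇒n22  → match P4@[21:23],P7@[22:23]
[24] read 'b'  n22⇒n7 (fail-walked)

All matches (sorted): [[3,6],[4,6],[5,5],[6,1],[6,2],[6,6],[8,6],[9,6],[10,6],[11,6],[12,0],[12,6],[13,5],[14,2],[14,6],[16,7],[18,6],[19,5],[20,2],[20,6],[22,7],[23,4],[23,7]]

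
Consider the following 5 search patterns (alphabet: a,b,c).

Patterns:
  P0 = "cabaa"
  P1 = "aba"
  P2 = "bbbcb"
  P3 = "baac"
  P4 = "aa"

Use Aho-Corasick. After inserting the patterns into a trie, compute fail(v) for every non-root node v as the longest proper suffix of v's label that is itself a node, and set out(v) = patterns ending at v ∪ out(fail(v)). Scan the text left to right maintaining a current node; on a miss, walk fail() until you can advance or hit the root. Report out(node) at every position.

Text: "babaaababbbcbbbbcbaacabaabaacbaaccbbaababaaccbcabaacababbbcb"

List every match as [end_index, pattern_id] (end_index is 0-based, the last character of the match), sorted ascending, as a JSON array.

Construct AC machine:
Trie (insert patterns):
  0='ε' goto a→6 b→9 c→1
  1='c' goto a→2
  2='ca' goto b→3
  3='cab' goto a→4
  4='caba' goto a→5
  5='cabaa' goto ·  ←P0
  6='a' goto a→17 b→7
  7='ab' goto a→8
  8='aba' goto ·  ←P1
  9='b' goto a→14 b→10
  10='bb' goto b→11
  11='bbb' goto c→12
  12='bbbc' goto b→13
  13='bbbcb' goto ·  ←P2
  14='ba' goto a→15
  15='baa' goto c→16
  16='baac' goto ·  ←P3
  17='aa' goto ·  ←P4

Failure links (BFS by depth):
  n1('c'): parent n0 fail=0; on 'c' 0 → fail=0;  out ∅∪∅=∅
  n6('a'): parent n0 fail=0; on 'a' 0 → fail=0;  out ∅∪∅=∅
  n9('b'): parent n0 fail=0; on 'b' 0 → fail=0;  out ∅∪∅=∅
  n2('ca'): parent n1 fail=0; on 'a' 0 → fail=6;  out ∅∪∅=∅
  n7('ab'): parent n6 fail=0; on 'b' 0 → fail=9;  out ∅∪∅=∅
  n10('bb'): parent n9 fail=0; on 'b' 0 → fail=9;  out ∅∪∅=∅
  n14('ba'): parent n9 fail=0; on 'a' 0 → fail=6;  out ∅∪∅=∅
  n17('aa'): parent n6 fail=0; on 'a' 0 → fail=6;  out {4}∪∅={4}
  n3('cab'): parent n2 fail=6; on 'b' 6 → fail=7;  out ∅∪∅=∅
  n8('aba'): parent n7 fail=9; on 'a' 9 → fail=14;  out {1}∪∅={1}
  n11('bbb'): parent n10 fail=9; on 'b' 9 → fail=10;  out ∅∪∅=∅
  n15('baa'): parent n14 fail=6; on 'a' 6 → fail=17;  out ∅∪{4}={4}
  n4('caba'): parent n3 fail=7; on 'a' 7 → fail=8;  out ∅∪{1}={1}
  n12('bbbc'): parent n11 fail=10; on 'c' 10→9→0 → fail=1;  out ∅∪∅=∅
  n16('baac'): parent n15 fail=17; on 'c' 17→6→0 → fail=1;  out {3}∪∅={3}
  n5('cabaa'): parent n4 fail=8; on 'a' 8→14 → fail=15;  out {0}∪{4}={0,4}
  n13('bbbcb'): parent n12 fail=1; on 'b' 1→0 → fail=9;  out {2}∪∅={2}

Run:
[0] read 'b'  n0⇒n9
[1] read 'a'  n9⇒n14
[2] read 'b'  n14⇒n7 (fail-walked)
[3] read 'a'  n7⇒n8  emit P1@[1:3]
[4] read 'a'  n8⇒n15 (fail-walked)  emit P4@[3:4]
[5] read 'a'  n15⇒n17 (fail-walked)  emit P4@[4:5]
[6] read 'b'  n17⇒n7 (fail-walked)
[7] read 'a'  n7⇒n8  emit P1@[5:7]
[8] read 'b'  n8⇒n7 (fail-walked)
[9] read 'b'  n7⇒n10 (fail-walked)
[10] read 'b'  n10⇒n11
[11] read 'c'  n11⇒n12
[12] read 'b'  n12⇒n13  emit P2@[8:12]
[13] read 'b'  n13⇒n10 (fail-walked)
[14] read 'b'  n10⇒n11
[15] read 'b'  n11⇒n11 (fail-walked)
[16] read 'c'  n11⇒n12
[17] read 'b'  n12⇒n13  emit P2@[13:17]
[18] read 'a'  n13⇒n14 (fail-walked)
[19] read 'a'  n14⇒n15  emit P4@[18:19]
[20] read 'c'  n15⇒n16  emit P3@[17:20]
[21] read 'a'  n16⇒n2 (fail-walked)
[22] read 'b'  n2⇒n3
[23] read 'a'  n3⇒n4  emit P1@[21:23]
[24] read 'a'  n4⇒n5  emit P0@[20:24],P4@[23:24]
[25] read 'b'  n5⇒n7 (fail-walked)
[26] read 'a'  n7⇒n8  emit P1@[24:26]
[27] read 'a'  n8⇒n15 (fail-walked)  emit P4@[26:27]
[28] read 'c'  n15⇒n16  emit P3@[25:28]
[29] read 'b'  n16⇒n9 (fail-walked)
[30] read 'a'  n9⇒n14
[31] read 'a'  n14⇒n15  emit P4@[30:31]
[32] read 'c'  n15⇒n16  emit P3@[29:32]
[33] read 'c'  n16⇒n1 (fail-walked)
[34] read 'b'  n1⇒n9 (fail-walked)
[35] read 'b'  n9⇒n10
[36] read 'a'  n10⇒n14 (fail-walked)
[37] read 'a'  n14⇒n15  emit P4@[36:37]
[38] read 'b'  n15⇒n7 (fail-walked)
[39] read 'a'  n7⇒n8  emit P1@[37:39]
[40] read 'b'  n8⇒n7 (fail-walked)
[41] read 'a'  n7⇒n8  emit P1@[39:41]
[42] read 'a'  n8⇒n15 (fail-walked)  emit P4@[41:42]
[43] read 'c'  n15⇒n16  emit P3@[40:43]
[44] read 'c'  n16⇒n1 (fail-walked)
[45] read 'b'  n1⇒n9 (fail-walked)
[46] read 'c'  n9⇒n1 (fail-walked)
[47] read 'a'  n1⇒n2
[48] read 'b'  n2⇒n3
[49] read 'a'  n3⇒n4  emit P1@[47:49]
[50] read 'a'  n4⇒n5  emit P0@[46:50],P4@[49:50]
[51] read 'c'  n5⇒n16 (fail-walked)  emit P3@[48:51]
[52] read 'a'  n16⇒n2 (fail-walked)
[53] read 'b'  n2⇒n3
[54] read 'a'  n3⇒n4  emit P1@[52:54]
[55] read 'b'  n4⇒n7 (fail-walked)
[56] read 'b'  n7⇒n10 (fail-walked)
[57] read 'b'  n10⇒n11
[58] read 'c'  n11⇒n12
[59] read 'b'  n12⇒n13  emit P2@[55:59]

Result: [[3,1],[4,4],[5,4],[7,1],[12,2],[17,2],[19,4],[20,3],[23,1],[24,0],[24,4],[26,1],[27,4],[28,3],[31,4],[32,3],[37,4],[39,1],[41,1],[42,4],[43,3],[49,1],[50,0],[50,4],[51,3],[54,1],[59,2]]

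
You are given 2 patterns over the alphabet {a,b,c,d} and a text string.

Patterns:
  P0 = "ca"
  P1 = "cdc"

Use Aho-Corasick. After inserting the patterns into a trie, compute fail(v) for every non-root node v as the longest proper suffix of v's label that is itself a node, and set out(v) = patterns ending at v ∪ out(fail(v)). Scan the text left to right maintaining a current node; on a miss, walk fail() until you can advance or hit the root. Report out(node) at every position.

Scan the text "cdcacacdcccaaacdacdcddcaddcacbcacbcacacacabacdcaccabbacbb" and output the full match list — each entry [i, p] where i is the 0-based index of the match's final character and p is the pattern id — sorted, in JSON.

Build:
Trie (insert patterns):
  n0 'ε': c→1
  n1 'c': a→2 d→3
  n2 'ca': ·  [P0 ends]
  n3 'cd': c→4
  n4 'cdc': ·  [P1 ends]

Failure links (BFS by depth):
  fail(1) 'c': from fail(0)=0 chase 'c': 0 ⇒ 0;  out=∅∪out(0)=∅
  fail(2) 'ca': from fail(1)=0 chase 'a': 0 ⇒ 0;  out={0}∪out(0)={0}
  fail(3) 'cd': from fail(1)=0 chase 'd': 0 ⇒ 0;  out=∅∪out(0)=∅
  fail(4) 'cdc': from fail(3)=0 chase 'c': 0 ⇒ 1;  out={1}∪out(1)={1}

Text stream:
[0] read 'c'  n0⇒n1
[1] read 'd'  n1⇒n3
[2] read 'c'  n3⇒n4  ** P1@[0:2]
[3] read 'a'  n4⇒n2 ·f  ** P0@[2:3]
[4] read 'c'  n2⇒n1 ·f
[5] read 'a'  n1⇒n2  ** P0@[4:5]
[6] read 'c'  n2⇒n1 ·f
[7] read 'd'  n1⇒n3
[8] read 'c'  n3⇒n4  ** P1@[6:8]
[9] read 'c'  n4⇒n1 ·f
[10] read 'c'  n1⇒n1 ·f
[11] read 'a'  n1⇒n2  ** P0@[10:11]
[12] read 'a'  n2⇒n0 ·f
[13] read 'a'  n0⇒n0
[14] read 'c'  n0⇒n1
[15] read 'd'  n1⇒n3
[16] read 'a'  n3⇒n0 ·f
[17] read 'c'  n0⇒n1
[18] read 'd'  n1⇒n3
[19] read 'c'  n3⇒n4  ** P1@[17:19]
[20] read 'd'  n4⇒n3 ·f
[21] read 'd'  n3⇒n0 ·f
[22] read 'c'  n0⇒n1
[23] read 'a'  n1⇒n2  ** P0@[22:23]
[24] read 'd'  n2⇒n0 ·f
[25] read 'd'  n0⇒n0
[26] read 'c'  n0⇒n1
[27] read 'a'  n1⇒n2  ** P0@[26:27]
[28] read 'c'  n2⇒n1 ·f
[29] read 'b'  n1⇒n0 ·f
[30] read 'c'  n0⇒n1
[31] read 'a'  n1⇒n2  ** P0@[30:31]
[32] read 'c'  n2⇒n1 ·f
[33] read 'b'  n1⇒n0 ·f
[34] read 'c'  n0⇒n1
[35] read 'a'  n1⇒n2  ** P0@[34:35]
[36] read 'c'  n2⇒n1 ·f
[37] read 'a'  n1⇒n2  ** P0@[36:37]
[38] read 'c'  n2⇒n1 ·f
[39] read 'a'  n1⇒n2  ** P0@[38:39]
[40] read 'c'  n2⇒n1 ·f
[41] read 'a'  n1⇒n2  ** P0@[40:41]
[42] read 'b'  n2⇒n0 ·f
[43] read 'a'  n0⇒n0
[44] read 'c'  n0⇒n1
[45] read 'd'  n1⇒n3
[46] read 'c'  n3⇒n4  ** P1@[44:46]
[47] read 'a'  n4⇒n2 ·f  ** P0@[46:47]
[48] read 'c'  n2⇒n1 ·f
[49] read 'c'  n1⇒n1 ·f
[50] read 'a'  n1⇒n2  ** P0@[49:50]
[51] read 'b'  n2⇒n0 ·f
[52] read 'b'  n0⇒n0
[53] read 'a'  n0⇒n0
[54] read 'c'  n0⇒n1
[55] read 'b'  n1⇒n0 ·f
[56] read 'b'  n0⇒n0

All matches (sorted): [[2,1],[3,0],[5,0],[8,1],[11,0],[19,1],[23,0],[27,0],[31,0],[35,0],[37,0],[39,0],[41,0],[46,1],[47,0],[50,0]]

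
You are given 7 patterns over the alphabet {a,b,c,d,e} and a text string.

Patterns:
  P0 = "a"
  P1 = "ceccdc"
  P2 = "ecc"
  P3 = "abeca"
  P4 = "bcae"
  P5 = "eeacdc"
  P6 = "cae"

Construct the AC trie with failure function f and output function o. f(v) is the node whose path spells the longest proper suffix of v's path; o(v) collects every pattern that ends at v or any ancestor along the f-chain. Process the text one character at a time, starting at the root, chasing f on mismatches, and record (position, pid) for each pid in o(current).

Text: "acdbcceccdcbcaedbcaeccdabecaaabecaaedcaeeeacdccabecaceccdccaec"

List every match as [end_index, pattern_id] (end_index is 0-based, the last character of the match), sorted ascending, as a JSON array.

Build automaton:
Trie nodes:
  0='ε' goto a→1 b→15 c→2 e→8
  1='a' goto b→11  ←P0
  2='c' goto a→24 e→3
  3='ce' goto c→4
  4='cec' goto c→5
  5='cecc' goto d→6
  6='ceccd' goto c→7
  7='ceccdc' goto ·  ←P1
  8='e' goto c→9 e→19
  9='ec' goto c→10
  10='ecc' goto ·  ←P2
  11='ab' goto e→12
  12='abe' goto c→13
  13='abec' goto a→14
  14='abeca' goto ·  ←P3
  15='b' goto c→16
  16='bc' goto a→17
  17='bca' goto e→18
  18='bcae' goto ·  ←P4
  19='ee' goto a→20
  20='eea' goto c→21
  21='eeac' goto d→22
  22='eeacd' goto c→23
  23='eeacdc' goto ·  ←P5
  24='ca' goto e→25
  25='cae' goto ·  ←P6

Failure links (BFS by depth):
  fail(1) 'a': from fail(0)=0 chase 'a': 0 ⇒ 0;  out={0}∪out(0)={0}
  fail(2) 'c': from fail(0)=0 chase 'c': 0 ⇒ 0;  out=∅∪out(0)=∅
  fail(8) 'e': from fail(0)=0 chase 'e': 0 ⇒ 0;  out=∅∪out(0)=∅
  fail(15) 'b': from fail(0)=0 chase 'b': 0 ⇒ 0;  out=∅∪out(0)=∅
  fail(3) 'ce': from fail(2)=0 chase 'e': 0 ⇒ 8;  out=∅∪out(8)=∅
  fail(9) 'ec': from fail(8)=0 chase 'c': 0 ⇒ 2;  out=∅∪out(2)=∅
  fail(11) 'ab': from fail(1)=0 chase 'b': 0 ⇒ 15;  out=∅∪out(15)=∅
  fail(16) 'bc': from fail(15)=0 chase 'c': 0 ⇒ 2;  out=∅∪out(2)=∅
  fail(19) 'ee': from fail(8)=0 chase 'e': 0 ⇒ 8;  out=∅∪out(8)=∅
  fail(24) 'ca': from fail(2)=0 chase 'a': 0 ⇒ 1;  out=∅∪out(1)={0}
  fail(4) 'cec': from fail(3)=8 chase 'c': 8 ⇒ 9;  out=∅∪out(9)=∅
  fail(10) 'ecc': from fail(9)=2 chase 'c': 2→0 ⇒ 2;  out={2}∪out(2)={2}
  fail(12) 'abe': from fail(11)=15 chase 'e': 15→0 ⇒ 8;  out=∅∪out(8)=∅
  fail(17) 'bca': from fail(16)=2 chase 'a': 2 ⇒ 24;  out=∅∪out(24)={0}
  fail(20) 'eea': from fail(19)=8 chase 'a': 8→0 ⇒ 1;  out=∅∪out(1)={0}
  fail(25) 'cae': from fail(24)=1 chase 'e': 1→0 ⇒ 8;  out={6}∪out(8)={6}
  fail(5) 'cecc': from fail(4)=9 chase 'c': 9 ⇒ 10;  out=∅∪out(10)={2}
  fail(13) 'abec': from fail(12)=8 chase 'c': 8 ⇒ 9;  out=∅∪out(9)=∅
  fail(18) 'bcae': from fail(17)=24 chase 'e': 24 ⇒ 25;  out={4}∪out(25)={4,6}
  fail(21) 'eeac': from fail(20)=1 chase 'c': 1→0 ⇒ 2;  out=∅∪out(2)=∅
  fail(6) 'ceccd': from fail(5)=10 chase 'd': 10→2→0 ⇒ 0;  out=∅∪out(0)=∅
  fail(14) 'abeca': from fail(13)=9 chase 'a': 9→2 ⇒ 24;  out={3}∪out(24)={0,3}
  fail(22) 'eeacd': from fail(21)=2 chase 'd': 2→0 ⇒ 0;  out=∅∪out(0)=∅
  fail(7) 'ceccdc': from fail(6)=0 chase 'c': 0 ⇒ 2;  out={1}∪out(2)={1}
  fail(23) 'eeacdc': from fail(22)=0 chase 'c': 0 ⇒ 2;  out={5}∪out(2)={5}

Run:
pos 0 'a': at 1  emit P0@[0:0]
pos 1 'c': at 2 (via fail)
pos 2 'd': at 0 (via fail)
pos 3 'b': at 15
pos 4 'c': at 16
pos 5 'c': at 2 (via fail)
pos 6 'e': at 3
pos 7 'c': at 4
pos 8 'c': at 5  emit P2@[6:8]
pos 9 'd': at 6
pos 10 'c': at 7  emit P1@[5:10]
pos 11 'b': at 15 (via fail)
pos 12 'c': at 16
pos 13 'a': at 17  emit P0@[13:13]
pos 14 'e': at 18  emit P4@[11:14],P6@[12:14]
pos 15 'd': at 0 (via fail)
pos 16 'b': at 15
pos 17 'c': at 16
pos 18 'a': at 17  emit P0@[18:18]
pos 19 'e': at 18  emit P4@[16:19],P6@[17:19]
pos 20 'c': at 9 (via fail)
pos 21 'c': at 10  emit P2@[19:21]
pos 22 'd': at 0 (via fail)
pos 23 'a': at 1  emit P0@[23:23]
pos 24 'b': at 11
pos 25 'e': at 12
pos 26 'c': at 13
pos 27 'a': at 14  emit P0@[27:27],P3@[23:27]
pos 28 'a': at 1 (via fail)  emit P0@[28:28]
pos 29 'a': at 1 (via fail)  emit P0@[29:29]
pos 30 'b': at 11
pos 31 'e': at 12
pos 32 'c': at 13
pos 33 'a': at 14  emit P0@[33:33],P3@[29:33]
pos 34 'a': at 1 (via fail)  emit P0@[34:34]
pos 35 'e': at 8 (via fail)
pos 36 'd': at 0 (via fail)
pos 37 'c': at 2
pos 38 'a': at 24  emit P0@[38:38]
pos 39 'e': at 25  emit P6@[37:39]
pos 40 'e': at 19 (via fail)
pos 41 'e': at 19 (via fail)
pos 42 'a': at 20  emit P0@[42:42]
pos 43 'c': at 21
pos 44 'd': at 22
pos 45 'c': at 23  emit P5@[40:45]
pos 46 'c': at 2 (via fail)
pos 47 'a': at 24  emit P0@[47:47]
pos 48 'b': at 11 (via fail)
pos 49 'e': at 12
pos 50 'c': at 13
pos 51 'a': at 14  emit P0@[51:51],P3@[47:51]
pos 52 'c': at 2 (via fail)
pos 53 'e': at 3
pos 54 'c': at 4
pos 55 'c': at 5  emit P2@[53:55]
pos 56 'd': at 6
pos 57 'c': at 7  emit P1@[52:57]
pos 58 'c': at 2 (via fail)
pos 59 'a': at 24  emit P0@[59:59]
pos 60 'e': at 25  emit P6@[58:60]
pos 61 'c': at 9 (via fail)

Matches: [[0,0],[8,2],[10,1],[13,0],[14,4],[14,6],[18,0],[19,4],[19,6],[21,2],[23,0],[27,0],[27,3],[28,0],[29,0],[33,0],[33,3],[34,0],[38,0],[39,6],[42,0],[45,5],[47,0],[51,0],[51,3],[55,2],[57,1],[59,0],[60,6]]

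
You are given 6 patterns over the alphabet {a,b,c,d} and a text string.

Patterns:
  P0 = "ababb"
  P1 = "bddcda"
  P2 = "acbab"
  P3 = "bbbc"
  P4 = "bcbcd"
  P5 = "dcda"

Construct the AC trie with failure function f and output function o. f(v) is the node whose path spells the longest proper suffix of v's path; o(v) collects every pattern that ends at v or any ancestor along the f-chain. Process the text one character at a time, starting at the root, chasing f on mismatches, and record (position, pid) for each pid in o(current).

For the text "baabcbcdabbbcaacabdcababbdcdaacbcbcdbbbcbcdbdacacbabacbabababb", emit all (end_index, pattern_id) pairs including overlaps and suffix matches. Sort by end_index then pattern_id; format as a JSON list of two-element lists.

Build automaton:
Trie (insert patterns):
  0='ε' goto a→1 b→6 d→23
  1='a' goto b→2 c→12
  2='ab' goto a→3
  3='aba' goto b→4
  4='abab' goto b→5
  5='ababb' goto ·  [P0 ends]
  6='b' goto b→16 c→19 d→7
  7='bd' goto d→8
  8='bdd' goto c→9
  9='bddc' goto d→10
  10='bddcd' goto a→11
  11='bddcda' goto ·  [P1 ends]
  12='ac' goto b→13
  13='acb' goto a→14
  14='acba' goto b→15
  15='acbab' goto ·  [P2 ends]
  16='bb' goto b→17
  17='bbb' goto c→18
  18='bbbc' goto ·  [P3 ends]
  19='bc' goto b→20
  20='bcb' goto c→21
  21='bcbc' goto d→22
  22='bcbcd' goto ·  [P4 ends]
  23='d' goto c→24
  24='dc' goto d→25
  25='dcd' goto a→26
  26='dcda' goto ·  [P5 ends]

BFS fail/out derivation:
  fail(1) 'a': from fail(0)=0 chase 'a': 0 ⇒ 0;  out=∅∪out(0)=∅
  fail(6) 'b': from fail(0)=0 chase 'b': 0 ⇒ 0;  out=∅∪out(0)=∅
  fail(23) 'd': from fail(0)=0 chase 'd': 0 ⇒ 0;  out=∅∪out(0)=∅
  fail(2) 'ab': from fail(1)=0 chase 'b': 0 ⇒ 6;  out=∅∪out(6)=∅
  fail(7) 'bd': from fail(6)=0 chase 'd': 0 ⇒ 23;  out=∅∪out(23)=∅
  fail(12) 'ac': from fail(1)=0 chase 'c': 0 ⇒ 0;  out=∅∪out(0)=∅
  fail(16) 'bb': from fail(6)=0 chase 'b': 0 ⇒ 6;  out=∅∪out(6)=∅
  fail(19) 'bc': from fail(6)=0 chase 'c': 0 ⇒ 0;  out=∅∪out(0)=∅
  fail(24) 'dc': from fail(23)=0 chase 'c': 0 ⇒ 0;  out=∅∪out(0)=∅
  fail(3) 'aba': from fail(2)=6 chase 'a': 6→0 ⇒ 1;  out=∅∪out(1)=∅
  fail(8) 'bdd': from fail(7)=23 chase 'd': 23→0 ⇒ 23;  out=∅∪out(23)=∅
  fail(13) 'acb': from fail(12)=0 chase 'b': 0 ⇒ 6;  out=∅∪out(6)=∅
  fail(17) 'bbb': from fail(16)=6 chase 'b': 6 ⇒ 16;  out=∅∪out(16)=∅
  fail(20) 'bcb': from fail(19)=0 chase 'b': 0 ⇒ 6;  out=∅∪out(6)=∅
  fail(25) 'dcd': from fail(24)=0 chase 'd': 0 ⇒ 23;  out=∅∪out(23)=∅
  fail(4) 'abab': from fail(3)=1 chase 'b': 1 ⇒ 2;  out=∅∪out(2)=∅
  fail(9) 'bddc': from fail(8)=23 chase 'c': 23 ⇒ 24;  out=∅∪out(24)=∅
  fail(14) 'acba': from fail(13)=6 chase 'a': 6→0 ⇒ 1;  out=∅∪out(1)=∅
  fail(18) 'bbbc': from fail(17)=16 chase 'c': 16→6 ⇒ 19;  out={3}∪out(19)={3}
  fail(21) 'bcbc': from fail(20)=6 chase 'c': 6 ⇒ 19;  out=∅∪out(19)=∅
  fail(26) 'dcda': from fail(25)=23 chase 'a': 23→0 ⇒ 1;  out={5}∪out(1)={5}
  fail(5) 'ababb': from fail(4)=2 chase 'b': 2→6 ⇒ 16;  out={0}∪out(16)={0}
  fail(10) 'bddcd': from fail(9)=24 chase 'd': 24 ⇒ 25;  out=∅∪out(25)=∅
  fail(15) 'acbab': from fail(14)=1 chase 'b': 1 ⇒ 2;  out={2}∪out(2)={2}
  fail(22) 'bcbcd': from fail(21)=19 chase 'd': 19→0 ⇒ 23;  out={4}∪out(23)={4}
  fail(11) 'bddcda': from fail(10)=25 chase 'a': 25 ⇒ 26;  out={1}∪out(26)={1,5}

Run:
[0] read 'b'  n0⇒n6
[1] read 'a'  n6⇒n1 (via fail)
[2] read 'a'  n1⇒n1 (via fail)
[3] read 'b'  n1⇒n2
[4] read 'c'  n2⇒n19 (via fail)
[5] read 'b'  n19⇒n20
[6] read 'c'  n20⇒n21
[7] read 'd'  n21⇒n22  ** P4@[3:7]
[8] read 'a'  n22⇒n1 (via fail)
[9] read 'b'  n1⇒n2
[10] read 'b'  n2⇒n16 (via fail)
[11] read 'b'  n16⇒n17
[12] read 'c'  n17⇒n18  ** P3@[9:12]
[13] read 'a'  n18⇒n1 (via fail)
[14] read 'a'  n1⇒n1 (via fail)
[15] read 'c'  n1⇒n12
[16] read 'a'  n12⇒n1 (via fail)
[17] read 'b'  n1⇒n2
[18] read 'd'  n2⇒n7 (via fail)
[19] read 'c'  n7⇒n24 (via fail)
[20] read 'a'  n24⇒n1 (via fail)
[21] read 'b'  n1⇒n2
[22] read 'a'  n2⇒n3
[23] read 'b'  n3⇒n4
[24] read 'b'  n4⇒n5  ** P0@[20:24]
[25] read 'd'  n5⇒n7 (via fail)
[26] read 'c'  n7⇒n24 (via fail)
[27] read 'd'  n24⇒n25
[28] read 'a'  n25⇒n26  ** P5@[25:28]
[29] read 'a'  n26⇒n1 (via fail)
[30] read 'c'  n1⇒n12
[31] read 'b'  n12⇒n13
[32] read 'c'  n13⇒n19 (via fail)
[33] read 'b'  n19⇒n20
[34] read 'c'  n20⇒n21
[35] read 'd'  n21⇒n22  ** P4@[31:35]
[36] read 'b'  n22⇒n6 (via fail)
[37] read 'b'  n6⇒n16
[38] read 'b'  n16⇒n17
[39] read 'c'  n17⇒n18  ** P3@[36:39]
[40] read 'b'  n18⇒n20 (via fail)
[41] read 'c'  n20⇒n21
[42] read 'd'  n21⇒n22  ** P4@[38:42]
[43] read 'b'  n22⇒n6 (via fail)
[44] read 'd'  n6⇒n7
[45] read 'a'  n7⇒n1 (via fail)
[46] read 'c'  n1⇒n12
[47] read 'a'  n12⇒n1 (via fail)
[48] read 'c'  n1⇒n12
[49] read 'b'  n12⇒n13
[50] read 'a'  n13⇒n14
[51] read 'b'  n14⇒n15  ** P2@[47:51]
[52] read 'a'  n15⇒n3 (via fail)
[53] read 'c'  n3⇒n12 (via fail)
[54] read 'b'  n12⇒n13
[55] read 'a'  n13⇒n14
[56] read 'b'  n14⇒n15  ** P2@[52:56]
[57] read 'a'  n15⇒n3 (via fail)
[58] read 'b'  n3⇒n4
[59] read 'a'  n4⇒n3 (via fail)
[60] read 'b'  n3⇒n4
[61] read 'b'  n4⇒n5  ** P0@[57:61]

Matches: [[7,4],[12,3],[24,0],[28,5],[35,4],[39,3],[42,4],[51,2],[56,2],[61,0]]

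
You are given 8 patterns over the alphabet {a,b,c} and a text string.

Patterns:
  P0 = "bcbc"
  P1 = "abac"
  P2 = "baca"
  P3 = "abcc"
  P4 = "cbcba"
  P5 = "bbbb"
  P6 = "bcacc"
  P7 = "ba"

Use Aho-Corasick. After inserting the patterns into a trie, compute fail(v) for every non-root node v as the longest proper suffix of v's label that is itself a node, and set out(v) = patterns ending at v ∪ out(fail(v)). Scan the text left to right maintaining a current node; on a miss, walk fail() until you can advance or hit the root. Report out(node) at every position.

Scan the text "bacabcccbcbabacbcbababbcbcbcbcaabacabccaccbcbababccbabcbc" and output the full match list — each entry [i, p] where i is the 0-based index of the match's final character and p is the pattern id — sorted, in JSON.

Construct AC machine:
Trie nodes:
  n0 'ε': a→5 b→1 c→14
  n1 'b': a→9 b→19 c→2
  n2 'bc': a→22 b→3
  n3 'bcb': c→4
  n4 'bcbc': ·  [P0 ends]
  n5 'a': b→6
  n6 'ab': a→7 c→12
  n7 'aba': c→8
  n8 'abac': ·  [P1 ends]
  n9 'ba': c→10  [P7 ends]
  n10 'bac': a→11
  n11 'baca': ·  [P2 ends]
  n12 'abc': c→13
  n13 'abcc': ·  [P3 ends]
  n14 'c': b→15
  n15 'cb': c→16
  n16 'cbc': b→17
  n17 'cbcb': a→18
  n18 'cbcba': ·  [P4 ends]
  n19 'bb': b→20
  n20 'bbb': b→21
  n21 'bbbb': ·  [P5 ends]
  n22 'bca': c→23
  n23 'bcac': c→24
  n24 'bcacc': ·  [P6 ends]

BFS fail/out derivation:
  fail(1) 'b': from fail(0)=0 chase 'b': 0 ⇒ 0;  out=∅∪out(0)=∅
  fail(5) 'a': from fail(0)=0 chase 'a': 0 ⇒ 0;  out=∅∪out(0)=∅
  fail(14) 'c': from fail(0)=0 chase 'c': 0 ⇒ 0;  out=∅∪out(0)=∅
  fail(2) 'bc': from fail(1)=0 chase 'c': 0 ⇒ 14;  out=∅∪out(14)=∅
  fail(6) 'ab': from fail(5)=0 chase 'b': 0 ⇒ 1;  out=∅∪out(1)=∅
  fail(9) 'ba': from fail(1)=0 chase 'a': 0 ⇒ 5;  out={7}∪out(5)={7}
  fail(15) 'cb': from fail(14)=0 chase 'b': 0 ⇒ 1;  out=∅∪out(1)=∅
  fail(19) 'bb': from fail(1)=0 chase 'b': 0 ⇒ 1;  out=∅∪out(1)=∅
  fail(3) 'bcb': from fail(2)=14 chase 'b': 14 ⇒ 15;  out=∅∪out(15)=∅
  fail(7) 'aba': from fail(6)=1 chase 'a': 1 ⇒ 9;  out=∅∪out(9)={7}
  fail(10) 'bac': from fail(9)=5 chase 'c': 5→0 ⇒ 14;  out=∅∪out(14)=∅
  fail(12) 'abc': from fail(6)=1 chase 'c': 1 ⇒ 2;  out=∅∪out(2)=∅
  fail(16) 'cbc': from fail(15)=1 chase 'c': 1 ⇒ 2;  out=∅∪out(2)=∅
  fail(20) 'bbb': from fail(19)=1 chase 'b': 1 ⇒ 19;  out=∅∪out(19)=∅
  fail(22) 'bca': from fail(2)=14 chase 'a': 14→0 ⇒ 5;  out=∅∪out(5)=∅
  fail(4) 'bcbc': from fail(3)=15 chase 'c': 15 ⇒ 16;  out={0}∪out(16)={0}
  fail(8) 'abac': from fail(7)=9 chase 'c': 9 ⇒ 10;  out={1}∪out(10)={1}
  fail(11) 'baca': from fail(10)=14 chase 'a': 14→0 ⇒ 5;  out={2}∪out(5)={2}
  fail(13) 'abcc': from fail(12)=2 chase 'c': 2→14→0 ⇒ 14;  out={3}∪out(14)={3}
  fail(17) 'cbcb': from fail(16)=2 chase 'b': 2 ⇒ 3;  out=∅∪out(3)=∅
  fail(21) 'bbbb': from fail(20)=19 chase 'b': 19 ⇒ 20;  out={5}∪out(20)={5}
  fail(23) 'bcac': from fail(22)=5 chase 'c': 5→0 ⇒ 14;  out=∅∪out(14)=∅
  fail(18) 'cbcba': from fail(17)=3 chase 'a': 3→15→1 ⇒ 9;  out={4}∪out(9)={4,7}
  fail(24) 'bcacc': from fail(23)=14 chase 'c': 14→0 ⇒ 14;  out={6}∪out(14)={6}

Scan:
[0] read 'b'  n0⇒n1
[1] read 'a'  n1⇒n9  ** P7@[0:1]
[2] read 'c'  n9⇒n10
[3] read 'a'  n10⇒n11  ** P2@[0:3]
[4] read 'b'  n11⇒n6 (via fail)
[5] read 'c'  n6⇒n12
[6] read 'c'  n12⇒n13  ** P3@[3:6]
[7] read 'c'  n13⇒n14 (via fail)
[8] read 'b'  n14⇒n15
[9] read 'c'  n15⇒n16
[10] read 'b'  n16⇒n17
[11] read 'a'  n17⇒n18  ** P4@[7:11],P7@[10:11]
[12] read 'b'  n18⇒n6 (via fail)
[13] read 'a'  n6⇒n7  ** P7@[12:13]
[14] read 'c'  n7⇒n8  ** P1@[11:14]
[15] read 'b'  n8⇒n15 (via fail)
[16] read 'c'  n15⇒n16
[17] read 'b'  n16⇒n17
[18] read 'a'  n17⇒n18  ** P4@[14:18],P7@[17:18]
[19] read 'b'  n18⇒n6 (via fail)
[20] read 'a'  n6⇒n7  ** P7@[19:20]
[21] read 'b'  n7⇒n6 (via fail)
[22] read 'b'  n6⇒n19 (via fail)
[23] read 'c'  n19⇒n2 (via fail)
[24] read 'b'  n2⇒n3
[25] read 'c'  n3⇒n4  ** P0@[22:25]
[26] read 'b'  n4⇒n17 (via fail)
[27] read 'c'  n17⇒n4 (via fail)  ** P0@[24:27]
[28] read 'b'  n4⇒n17 (via fail)
[29] read 'c'  n17⇒n4 (via fail)  ** P0@[26:29]
[30] read 'a'  n4⇒n22 (via fail)
[31] read 'a'  n22⇒n5 (via fail)
[32] read 'b'  n5⇒n6
[33] read 'a'  n6⇒n7  ** P7@[32:33]
[34] read 'c'  n7⇒n8  ** P1@[31:34]
[35] read 'a'  n8⇒n11 (via fail)  ** P2@[32:35]
[36] read 'b'  n11⇒n6 (via fail)
[37] read 'c'  n6⇒n12
[38] read 'c'  n12⇒n13  ** P3@[35:38]
[39] read 'a'  n13⇒n5 (via fail)
[40] read 'c'  n5⇒n14 (via fail)
[41] read 'c'  n14⇒n14 (via fail)
[42] read 'b'  n14⇒n15
[43] read 'c'  n15⇒n16
[44] read 'b'  n16⇒n17
[45] read 'a'  n17⇒n18  ** P4@[41:45],P7@[44:45]
[46] read 'b'  n18⇒n6 (via fail)
[47] read 'a'  n6⇒n7  ** P7@[46:47]
[48] read 'b'  n7⇒n6 (via fail)
[49] read 'c'  n6⇒n12
[50] read 'c'  n12⇒n13  ** P3@[47:50]
[51] read 'b'  n13⇒n15 (via fail)
[52] read 'a'  n15⇒n9 (via fail)  ** P7@[51:52]
[53] read 'b'  n9⇒n6 (via fail)
[54] read 'c'  n6⇒n12
[55] read 'b'  n12⇒n3 (via fail)
[56] read 'c'  n3⇒n4  ** P0@[53:56]

Matches: [[1,7],[3,2],[6,3],[11,4],[11,7],[13,7],[14,1],[18,4],[18,7],[20,7],[25,0],[27,0],[29,0],[33,7],[34,1],[35,2],[38,3],[45,4],[45,7],[47,7],[50,3],[52,7],[56,0]]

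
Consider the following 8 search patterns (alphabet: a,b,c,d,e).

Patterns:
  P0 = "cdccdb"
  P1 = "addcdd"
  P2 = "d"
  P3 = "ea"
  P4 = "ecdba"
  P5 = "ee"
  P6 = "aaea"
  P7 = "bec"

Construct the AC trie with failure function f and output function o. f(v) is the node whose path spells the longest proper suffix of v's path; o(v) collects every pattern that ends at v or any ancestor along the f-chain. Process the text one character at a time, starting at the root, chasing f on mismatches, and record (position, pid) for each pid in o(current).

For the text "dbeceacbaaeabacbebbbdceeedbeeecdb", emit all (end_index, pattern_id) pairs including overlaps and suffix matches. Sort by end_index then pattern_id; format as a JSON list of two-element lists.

Build automaton:
Trie nodes:
  n0 'ε': a→7 b→24 c→1 d→13 e→14
  n1 'c': d→2
  n2 'cd': c→3
  n3 'cdc': c→4
  n4 'cdcc': d→5
  n5 'cdccd': b→6
  n6 'cdccdb': ·  ←P0
  n7 'a': a→21 d→8
  n8 'ad': d→9
  n9 'add': c→10
  n10 'addc': d→11
  n11 'addcd': d→12
  n12 'addcdd': ·  ←P1
  n13 'd': ·  ←P2
  n14 'e': a→15 c→16 e→20
  n15 'ea': ·  ←P3
  n16 'ec': d→17
  n17 'ecd': b→18
  n18 'ecdb': a→19
  n19 'ecdba': ·  ←P4
  n20 'ee': ·  ←P5
  n21 'aa': e→22
  n22 'aae': a→23
  n23 'aaea': ·  ←P6
  n24 'b': e→25
  n25 'be': c→26
  n26 'bec': ·  ←P7

BFS fail/out derivation:
  n1('c'): parent n0 fail=0; on 'c' 0 → fail=0;  out ∅∪∅=∅
  n7('a'): parent n0 fail=0; on 'a' 0 → fail=0;  out ∅∪∅=∅
  n13('d'): parent n0 fail=0; on 'd' 0 → fail=0;  out {2}∪∅={2}
  n14('e'): parent n0 fail=0; on 'e' 0 → fail=0;  out ∅∪∅=∅
  n24('b'): parent n0 fail=0; on 'b' 0 → fail=0;  out ∅∪∅=∅
  n2('cd'): parent n1 fail=0; on 'd' 0 → fail=13;  out ∅∪{2}={2}
  n8('ad'): parent n7 fail=0; on 'd' 0 → fail=13;  out ∅∪{2}={2}
  n15('ea'): parent n14 fail=0; on 'a' 0 → fail=7;  out {3}∪∅={3}
  n16('ec'): parent n14 fail=0; on 'c' 0 → fail=1;  out ∅∪∅=∅
  n20('ee'): parent n14 fail=0; on 'e' 0 → fail=14;  out {5}∪∅={5}
  n21('aa'): parent n7 fail=0; on 'a' 0 → fail=7;  out ∅∪∅=∅
  n25('be'): parent n24 fail=0; on 'e' 0 → fail=14;  out ∅∪∅=∅
  n3('cdc'): parent n2 fail=13; on 'c' 13→0 → fail=1;  out ∅∪∅=∅
  n9('add'): parent n8 fail=13; on 'd' 13→0 → fail=13;  out ∅∪{2}={2}
  n17('ecd'): parent n16 fail=1; on 'd' 1 → fail=2;  out ∅∪{2}={2}
  n22('aae'): parent n21 fail=7; on 'e' 7→0 → fail=14;  out ∅∪∅=∅
  n26('bec'): parent n25 fail=14; on 'c' 14 → fail=16;  out {7}∪∅={7}
  n4('cdcc'): parent n3 fail=1; on 'c' 1→0 → fail=1;  out ∅∪∅=∅
  n10('addc'): parent n9 fail=13; on 'c' 13→0 → fail=1;  out ∅∪∅=∅
  n18('ecdb'): parent n17 fail=2; on 'b' 2→13→0 → fail=24;  out ∅∪∅=∅
  n23('aaea'): parent n22 fail=14; on 'a' 14 → fail=15;  out {6}∪{3}={3,6}
  n5('cdccd'): parent n4 fail=1; on 'd' 1 → fail=2;  out ∅∪{2}={2}
  n11('addcd'): parent n10 fail=1; on 'd' 1 → fail=2;  out ∅∪{2}={2}
  n19('ecdba'): parent n18 fail=24; on 'a' 24→0 → fail=7;  out {4}∪∅={4}
  n6('cdccdb'): parent n5 fail=2; on 'b' 2→13→0 → fail=24;  out {0}∪∅={0}
  n12('addcdd'): parent n11 fail=2; on 'd' 2→13→0 → fail=13;  out {1}∪{2}={1,2}

Text stream:
pos 0 'd': at 13  emit P2@[0:0]
pos 1 'b': at 24 ·f
pos 2 'e': at 25
pos 3 'c': at 26  emit P7@[1:3]
pos 4 'e': at 14 ·f
pos 5 'a': at 15  emit P3@[4:5]
pos 6 'c': at 1 ·f
pos 7 'b': at 24 ·f
pos 8 'a': at 7 ·f
pos 9 'a': at 21
pos 10 'e': at 22
pos 11 'a': at 23  emit P3@[10:11],P6@[8:11]
pos 12 'b': at 24 ·f
pos 13 'a': at 7 ·f
pos 14 'c': at 1 ·f
pos 15 'b': at 24 ·f
pos 16 'e': at 25
pos 17 'b': at 24 ·f
pos 18 'b': at 24 ·f
pos 19 'b': at 24 ·f
pos 20 'd': at 13 ·f  emit P2@[20:20]
pos 21 'c': at 1 ·f
pos 22 'e': at 14 ·f
pos 23 'e': at 20  emit P5@[22:23]
pos 24 'e': at 20 ·f  emit P5@[23:24]
pos 25 'd': at 13 ·f  emit P2@[25:25]
pos 26 'b': at 24 ·f
pos 27 'e': at 25
pos 28 'e': at 20 ·f  emit P5@[27:28]
pos 29 'e': at 20 ·f  emit P5@[28:29]
pos 30 'c': at 16 ·f
pos 31 'd': at 17  emit P2@[31:31]
pos 32 'b': at 18

Result: [[0,2],[3,7],[5,3],[11,3],[11,6],[20,2],[23,5],[24,5],[25,2],[28,5],[29,5],[31,2]]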